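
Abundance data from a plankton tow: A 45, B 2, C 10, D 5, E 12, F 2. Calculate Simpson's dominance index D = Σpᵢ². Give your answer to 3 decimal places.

Total N = 45+2+10+5+12+2 = 76, so the proportions are 0.59211, 0.02632, 0.13158, 0.06579, 0.15789, 0.02632 (working shown to 5 dp, full precision carried).
D = 0.59211² + 0.02632² + 0.13158² + 0.06579² + 0.15789² + 0.02632² = 0.35059 + 0.00069 + 0.01731 + 0.00433 + 0.02493 + 0.00069 = 0.39855.
To 3 decimal places, D = 0.399.

0.399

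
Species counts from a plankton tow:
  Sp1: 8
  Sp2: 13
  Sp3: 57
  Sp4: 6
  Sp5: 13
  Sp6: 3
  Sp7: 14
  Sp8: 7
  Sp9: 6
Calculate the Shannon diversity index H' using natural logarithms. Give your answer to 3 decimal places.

1.780

Total N = 8+13+57+6+13+3+14+7+6 = 127, so the proportions are 0.06299, 0.10236, 0.44882, 0.04724, 0.10236, 0.02362, 0.11024, 0.05512, 0.04724 (working shown to 5 dp, full precision carried).
Each pᵢ ln pᵢ term: 0.06299×(-2.76475)=-0.17416, 0.10236×(-2.27924)=-0.23331, 0.44882×(-0.80114)=-0.35956, 0.04724×(-3.05243)=-0.14421, 0.10236×(-2.27924)=-0.23331, 0.02362×(-3.74557)=-0.08848, 0.11024×(-2.20513)=-0.24309, 0.05512×(-2.89828)=-0.15975, 0.04724×(-3.05243)=-0.14421.
Sum = -1.78007, so H' = 1.780.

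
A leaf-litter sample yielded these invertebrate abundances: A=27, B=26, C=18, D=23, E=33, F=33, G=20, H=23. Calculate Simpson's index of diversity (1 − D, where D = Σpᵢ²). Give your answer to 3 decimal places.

Total N = 27+26+18+23+33+33+20+23 = 203, so the proportions are 0.133, 0.12808, 0.08867, 0.1133, 0.16256, 0.16256, 0.09852, 0.1133 (working shown to 5 dp, full precision carried).
D = 0.133² + 0.12808² + 0.08867² + 0.1133² + 0.16256² + 0.16256² + 0.09852² + 0.1133² = 0.01769 + 0.01640 + 0.00786 + 0.01284 + 0.02643 + 0.02643 + 0.00971 + 0.01284 = 0.13019.
So 1 − D = 0.86981, i.e. 0.870 to 3 decimal places.

0.870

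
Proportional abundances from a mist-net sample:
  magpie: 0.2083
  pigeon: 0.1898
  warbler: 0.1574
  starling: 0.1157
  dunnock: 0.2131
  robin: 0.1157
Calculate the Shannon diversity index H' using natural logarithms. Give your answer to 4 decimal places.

Each pᵢ ln pᵢ term (working shown to 6 dp, full precision carried): 0.2083×(-1.568776)=-0.326776, 0.1898×(-1.661784)=-0.315407, 0.1574×(-1.848965)=-0.291027, 0.1157×(-2.156755)=-0.249537, 0.2131×(-1.545994)=-0.329451, 0.1157×(-2.156755)=-0.249537.
Sum = -1.761734, so H' = 1.7617.

1.7617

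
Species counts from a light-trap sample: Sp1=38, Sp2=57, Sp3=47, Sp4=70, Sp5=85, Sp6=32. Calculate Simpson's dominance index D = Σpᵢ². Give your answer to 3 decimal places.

0.185

Total N = 38+57+47+70+85+32 = 329, so the proportions are 0.1155, 0.17325, 0.14286, 0.21277, 0.25836, 0.09726 (working shown to 5 dp, full precision carried).
D = 0.1155² + 0.17325² + 0.14286² + 0.21277² + 0.25836² + 0.09726² = 0.01334 + 0.03002 + 0.02041 + 0.04527 + 0.06675 + 0.00946 = 0.18524.
To 3 decimal places, D = 0.185.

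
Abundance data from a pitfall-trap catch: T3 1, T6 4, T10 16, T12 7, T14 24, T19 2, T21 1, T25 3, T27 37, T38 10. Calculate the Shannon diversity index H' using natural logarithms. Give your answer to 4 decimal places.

1.7862

Total N = 1+4+16+7+24+2+1+3+37+10 = 105, so the proportions are 0.009524, 0.038095, 0.152381, 0.066667, 0.228571, 0.019048, 0.009524, 0.028571, 0.352381, 0.095238 (working shown to 6 dp, full precision carried).
Each pᵢ ln pᵢ term: 0.009524×(-4.653960)=-0.044323, 0.038095×(-3.267666)=-0.124483, 0.152381×(-1.881372)=-0.286685, 0.066667×(-2.708050)=-0.180537, 0.228571×(-1.475907)=-0.337350, 0.019048×(-3.960813)=-0.075444, 0.009524×(-4.653960)=-0.044323, 0.028571×(-3.555348)=-0.101581, 0.352381×(-1.043042)=-0.367548, 0.095238×(-2.351375)=-0.223941.
Sum = -1.786216, so H' = 1.7862.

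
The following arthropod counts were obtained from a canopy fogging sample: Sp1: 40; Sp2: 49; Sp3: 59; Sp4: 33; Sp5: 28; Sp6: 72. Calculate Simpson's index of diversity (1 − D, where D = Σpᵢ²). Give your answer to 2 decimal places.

Total N = 40+49+59+33+28+72 = 281, so the proportions are 0.1423, 0.1744, 0.21, 0.1174, 0.0996, 0.2562 (working shown to 4 dp, full precision carried).
D = 0.1423² + 0.1744² + 0.21² + 0.1174² + 0.0996² + 0.2562² = 0.0203 + 0.0304 + 0.0441 + 0.0138 + 0.0099 + 0.0657 = 0.1841.
So 1 − D = 0.8159, i.e. 0.82 to 2 decimal places.

0.82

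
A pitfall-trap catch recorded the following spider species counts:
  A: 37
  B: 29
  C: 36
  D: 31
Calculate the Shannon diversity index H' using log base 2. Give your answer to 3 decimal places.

1.993

Total N = 37+29+36+31 = 133, so the proportions are 0.2782, 0.21805, 0.27068, 0.23308 (working shown to 5 dp, full precision carried).
Each pᵢ log₂ pᵢ term: 0.2782×(-1.84583)=-0.51350, 0.21805×(-2.19730)=-0.47911, 0.27068×(-1.88536)=-0.51032, 0.23308×(-2.10109)=-0.48973.
Sum = -1.99266, so H' = 1.993.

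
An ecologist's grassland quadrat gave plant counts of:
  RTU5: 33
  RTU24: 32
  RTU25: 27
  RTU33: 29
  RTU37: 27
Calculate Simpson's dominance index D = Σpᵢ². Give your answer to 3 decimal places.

0.201

Total N = 33+32+27+29+27 = 148, so the proportions are 0.22297, 0.21622, 0.18243, 0.19595, 0.18243 (working shown to 5 dp, full precision carried).
D = 0.22297² + 0.21622² + 0.18243² + 0.19595² + 0.18243² = 0.04972 + 0.04675 + 0.03328 + 0.03839 + 0.03328 = 0.20142.
To 3 decimal places, D = 0.201.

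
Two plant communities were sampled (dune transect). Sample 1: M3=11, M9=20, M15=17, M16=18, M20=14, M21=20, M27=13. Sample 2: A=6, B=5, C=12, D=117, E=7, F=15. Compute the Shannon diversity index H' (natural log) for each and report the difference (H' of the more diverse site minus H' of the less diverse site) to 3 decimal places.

0.912

Sample 1: N=113, proportions 0.097345, 0.176991, 0.150442, 0.159292, 0.123894, 0.176991, 0.115044, giving H' = 1.924834 (working shown to 6 dp, full precision carried).
Sample 2: N=162, proportions 0.037037, 0.030864, 0.074074, 0.722222, 0.04321, 0.092593, giving H' = 1.013318.
Difference = |1.924834 − 1.013318| = 0.911516, i.e. 0.912 to 3 decimal places.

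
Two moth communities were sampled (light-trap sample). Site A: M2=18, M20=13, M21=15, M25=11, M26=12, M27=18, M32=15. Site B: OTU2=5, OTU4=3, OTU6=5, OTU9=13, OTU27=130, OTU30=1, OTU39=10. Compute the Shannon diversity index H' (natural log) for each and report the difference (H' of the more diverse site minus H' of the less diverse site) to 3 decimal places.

1.055

Site A: N=102, proportions 0.17647, 0.12745, 0.14706, 0.10784, 0.11765, 0.17647, 0.14706, giving H' = 1.93051 (working shown to 5 dp, full precision carried).
Site B: N=167, proportions 0.02994, 0.01796, 0.02994, 0.07784, 0.77844, 0.00599, 0.05988, giving H' = 0.87524.
Difference = |1.93051 − 0.87524| = 1.05527, i.e. 1.055 to 3 decimal places.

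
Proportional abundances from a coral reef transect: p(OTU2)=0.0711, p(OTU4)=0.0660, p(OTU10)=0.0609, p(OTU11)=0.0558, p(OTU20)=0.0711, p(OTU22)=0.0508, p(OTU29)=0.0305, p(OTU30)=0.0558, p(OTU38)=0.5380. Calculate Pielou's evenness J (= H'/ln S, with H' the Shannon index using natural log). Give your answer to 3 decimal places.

H' = −Σ pᵢ ln pᵢ = −((-0.18796) + (-0.17939) + (-0.17043) + (-0.16104) + (-0.18796) + (-0.15138) + (-0.10645) + (-0.16104) + (-0.33350)) = 1.63916 (working shown to 5 dp, full precision carried).
With S = 9 species, ln S = 2.19722, so J = 1.63916/2.19722 = 0.74601, i.e. 0.746 to 3 decimal places.

0.746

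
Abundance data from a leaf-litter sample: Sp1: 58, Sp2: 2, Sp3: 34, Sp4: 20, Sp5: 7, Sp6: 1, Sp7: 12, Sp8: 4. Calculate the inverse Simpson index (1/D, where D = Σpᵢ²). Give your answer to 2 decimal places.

3.71

Total N = 58+2+34+20+7+1+12+4 = 138, so the proportions are 0.42029, 0.014493, 0.246377, 0.144928, 0.050725, 0.007246, 0.086957, 0.028986 (working shown to 6 dp, full precision carried).
D = 0.42029² + 0.014493² + 0.246377² + 0.144928² + 0.050725² + 0.007246² + 0.086957² + 0.028986² = 0.176644 + 0.000210 + 0.060702 + 0.021004 + 0.002573 + 0.000053 + 0.007561 + 0.000840 = 0.269586.
So 1/D = 3.7094, i.e. 3.71 to 2 decimal places.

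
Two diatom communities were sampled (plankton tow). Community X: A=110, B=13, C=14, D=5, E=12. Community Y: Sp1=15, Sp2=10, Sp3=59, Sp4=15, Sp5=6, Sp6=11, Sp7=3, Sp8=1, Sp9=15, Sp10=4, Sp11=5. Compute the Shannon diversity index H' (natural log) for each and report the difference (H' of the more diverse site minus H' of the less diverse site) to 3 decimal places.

Community X: N=154, proportions 0.71429, 0.08442, 0.09091, 0.03247, 0.07792, giving H' = 0.97715 (working shown to 5 dp, full precision carried).
Community Y: N=144, proportions 0.10417, 0.06944, 0.40972, 0.10417, 0.04167, 0.07639, 0.02083, 0.00694, 0.10417, 0.02778, 0.03472, giving H' = 1.91788.
Difference = |0.97715 − 1.91788| = 0.94073, i.e. 0.941 to 3 decimal places.

0.941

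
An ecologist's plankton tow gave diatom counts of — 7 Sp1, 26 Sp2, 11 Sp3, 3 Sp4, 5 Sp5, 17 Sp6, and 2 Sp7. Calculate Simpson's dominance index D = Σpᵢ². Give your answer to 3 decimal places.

0.233

Total N = 7+26+11+3+5+17+2 = 71, so the proportions are 0.09859, 0.3662, 0.15493, 0.04225, 0.07042, 0.23944, 0.02817 (working shown to 5 dp, full precision carried).
D = 0.09859² + 0.3662² + 0.15493² + 0.04225² + 0.07042² + 0.23944² + 0.02817² = 0.00972 + 0.13410 + 0.02400 + 0.00179 + 0.00496 + 0.05733 + 0.00079 = 0.23269.
To 3 decimal places, D = 0.233.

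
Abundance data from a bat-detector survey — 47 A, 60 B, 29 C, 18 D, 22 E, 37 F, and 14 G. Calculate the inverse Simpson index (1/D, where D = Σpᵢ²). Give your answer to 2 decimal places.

5.71

Total N = 47+60+29+18+22+37+14 = 227, so the proportions are 0.207048, 0.264317, 0.127753, 0.079295, 0.096916, 0.162996, 0.061674 (working shown to 6 dp, full precision carried).
D = 0.207048² + 0.264317² + 0.127753² + 0.079295² + 0.096916² + 0.162996² + 0.061674² = 0.042869 + 0.069864 + 0.016321 + 0.006288 + 0.009393 + 0.026568 + 0.003804 = 0.175105.
So 1/D = 5.7109, i.e. 5.71 to 2 decimal places.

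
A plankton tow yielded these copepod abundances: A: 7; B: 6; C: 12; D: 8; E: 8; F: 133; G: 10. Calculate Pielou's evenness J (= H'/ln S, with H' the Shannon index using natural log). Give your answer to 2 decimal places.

Total N = 7+6+12+8+8+133+10 = 184, so the proportions are 0.038, 0.0326, 0.0652, 0.0435, 0.0435, 0.7228, 0.0543 (working shown to 4 dp, full precision carried).
H' = −Σ pᵢ ln pᵢ = −((-0.1244) + (-0.1116) + (-0.1780) + (-0.1363) + (-0.1363) + (-0.2346) + (-0.1583)) = 1.0796.
With S = 7 species, ln S = 1.9459, so J = 1.0796/1.9459 = 0.5548, i.e. 0.55 to 2 decimal places.

0.55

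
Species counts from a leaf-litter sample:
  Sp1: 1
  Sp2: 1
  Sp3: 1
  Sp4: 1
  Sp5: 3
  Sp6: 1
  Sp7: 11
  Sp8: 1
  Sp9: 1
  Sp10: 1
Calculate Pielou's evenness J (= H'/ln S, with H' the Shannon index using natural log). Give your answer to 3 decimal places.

0.757

Total N = 1+1+1+1+3+1+11+1+1+1 = 22, so the proportions are 0.04545, 0.04545, 0.04545, 0.04545, 0.13636, 0.04545, 0.5, 0.04545, 0.04545, 0.04545 (working shown to 5 dp, full precision carried).
H' = −Σ pᵢ ln pᵢ = −((-0.14050) + (-0.14050) + (-0.14050) + (-0.14050) + (-0.27170) + (-0.14050) + (-0.34657) + (-0.14050) + (-0.14050) + (-0.14050)) = 1.74228.
With S = 10 species, ln S = 2.30259, so J = 1.74228/2.30259 = 0.75666, i.e. 0.757 to 3 decimal places.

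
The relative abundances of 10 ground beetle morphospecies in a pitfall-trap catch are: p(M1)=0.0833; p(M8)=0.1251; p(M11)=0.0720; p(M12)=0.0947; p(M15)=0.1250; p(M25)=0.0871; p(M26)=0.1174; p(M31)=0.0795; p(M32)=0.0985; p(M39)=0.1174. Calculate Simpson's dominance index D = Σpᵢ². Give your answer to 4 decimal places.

D = 0.0833² + 0.1251² + 0.072² + 0.0947² + 0.125² + 0.0871² + 0.1174² + 0.0795² + 0.0985² + 0.1174² = 0.006939 + 0.015650 + 0.005184 + 0.008968 + 0.015625 + 0.007586 + 0.013783 + 0.006320 + 0.009702 + 0.013783 = 0.103540 (working shown to 6 dp, full precision carried).
To 4 decimal places, D = 0.1035.

0.1035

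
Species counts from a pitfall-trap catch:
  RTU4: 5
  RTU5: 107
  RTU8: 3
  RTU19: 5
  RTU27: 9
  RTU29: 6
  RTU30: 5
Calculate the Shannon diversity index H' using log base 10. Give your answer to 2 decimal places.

Total N = 5+107+3+5+9+6+5 = 140, so the proportions are 0.0357, 0.7643, 0.0214, 0.0357, 0.0643, 0.0429, 0.0357 (working shown to 4 dp, full precision carried).
Each pᵢ log₁₀ pᵢ term: 0.0357×(-1.4472)=-0.0517, 0.7643×(-0.1167)=-0.0892, 0.0214×(-1.6690)=-0.0358, 0.0357×(-1.4472)=-0.0517, 0.0643×(-1.1919)=-0.0766, 0.0429×(-1.3680)=-0.0586, 0.0357×(-1.4472)=-0.0517.
Sum = -0.4153, so H' = 0.42.

0.42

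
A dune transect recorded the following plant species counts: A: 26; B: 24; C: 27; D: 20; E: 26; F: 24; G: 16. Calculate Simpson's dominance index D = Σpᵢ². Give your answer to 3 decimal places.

0.146

Total N = 26+24+27+20+26+24+16 = 163, so the proportions are 0.15951, 0.14724, 0.16564, 0.1227, 0.15951, 0.14724, 0.09816 (working shown to 5 dp, full precision carried).
D = 0.15951² + 0.14724² + 0.16564² + 0.1227² + 0.15951² + 0.14724² + 0.09816² = 0.02544 + 0.02168 + 0.02744 + 0.01506 + 0.02544 + 0.02168 + 0.00964 = 0.14637.
To 3 decimal places, D = 0.146.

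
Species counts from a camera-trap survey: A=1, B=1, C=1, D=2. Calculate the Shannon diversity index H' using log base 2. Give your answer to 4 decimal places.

1.9219

Total N = 1+1+1+2 = 5, so the proportions are 0.2, 0.2, 0.2, 0.4 (working shown to 6 dp, full precision carried).
Each pᵢ log₂ pᵢ term: 0.2×(-2.321928)=-0.464386, 0.2×(-2.321928)=-0.464386, 0.2×(-2.321928)=-0.464386, 0.4×(-1.321928)=-0.528771.
Sum = -1.921928, so H' = 1.9219.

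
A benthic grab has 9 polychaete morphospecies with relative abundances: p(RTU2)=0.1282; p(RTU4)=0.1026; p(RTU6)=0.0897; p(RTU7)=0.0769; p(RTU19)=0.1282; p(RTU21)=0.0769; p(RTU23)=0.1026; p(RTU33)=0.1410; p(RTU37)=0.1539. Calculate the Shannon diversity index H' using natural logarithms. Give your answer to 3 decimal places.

Each pᵢ ln pᵢ term (working shown to 5 dp, full precision carried): 0.1282×(-2.05416)=-0.26334, 0.1026×(-2.27692)=-0.23361, 0.0897×(-2.41128)=-0.21629, 0.0769×(-2.56525)=-0.19727, 0.1282×(-2.05416)=-0.26334, 0.0769×(-2.56525)=-0.19727, 0.1026×(-2.27692)=-0.23361, 0.141×(-1.95900)=-0.27622, 0.1539×(-1.87145)=-0.28802.
Sum = -2.16897, so H' = 2.169.

2.169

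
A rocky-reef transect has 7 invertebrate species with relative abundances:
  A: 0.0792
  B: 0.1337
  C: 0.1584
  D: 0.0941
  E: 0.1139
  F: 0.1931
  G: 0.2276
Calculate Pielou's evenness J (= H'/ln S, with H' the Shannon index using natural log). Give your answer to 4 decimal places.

0.9692

H' = −Σ pᵢ ln pᵢ = −((-0.200834) + (-0.269025) + (-0.291873) + (-0.222396) + (-0.247440) + (-0.317562) + (-0.336886)) = 1.886016 (working shown to 6 dp, full precision carried).
With S = 7 species, ln S = 1.945910, so J = 1.886016/1.945910 = 0.969220, i.e. 0.9692 to 4 decimal places.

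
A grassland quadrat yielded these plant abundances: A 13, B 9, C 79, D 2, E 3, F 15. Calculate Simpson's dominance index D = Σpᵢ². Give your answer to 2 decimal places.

0.46

Total N = 13+9+79+2+3+15 = 121, so the proportions are 0.1074, 0.0744, 0.6529, 0.0165, 0.0248, 0.124 (working shown to 4 dp, full precision carried).
D = 0.1074² + 0.0744² + 0.6529² + 0.0165² + 0.0248² + 0.124² = 0.0115 + 0.0055 + 0.4263 + 0.0003 + 0.0006 + 0.0154 = 0.4596.
To 2 decimal places, D = 0.46.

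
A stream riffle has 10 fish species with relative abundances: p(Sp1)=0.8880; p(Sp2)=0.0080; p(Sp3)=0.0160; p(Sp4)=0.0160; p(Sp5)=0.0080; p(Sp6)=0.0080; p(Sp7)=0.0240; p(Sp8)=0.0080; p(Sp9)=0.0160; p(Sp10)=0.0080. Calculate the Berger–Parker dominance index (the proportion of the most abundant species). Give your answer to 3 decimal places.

The largest proportion is 0.888, i.e. d = 0.888 to 3 decimal places.

0.888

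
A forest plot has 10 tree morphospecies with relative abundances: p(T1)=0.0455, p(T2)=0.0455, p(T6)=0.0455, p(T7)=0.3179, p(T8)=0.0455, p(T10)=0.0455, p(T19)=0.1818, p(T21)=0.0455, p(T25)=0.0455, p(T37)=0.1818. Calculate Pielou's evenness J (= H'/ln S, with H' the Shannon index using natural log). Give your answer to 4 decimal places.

H' = −Σ pᵢ ln pᵢ = −((-0.140597) + (-0.140597) + (-0.140597) + (-0.364319) + (-0.140597) + (-0.140597) + (-0.309941) + (-0.140597) + (-0.140597) + (-0.309941)) = 1.968381 (working shown to 6 dp, full precision carried).
With S = 10 species, ln S = 2.302585, so J = 1.968381/2.302585 = 0.854857, i.e. 0.8549 to 4 decimal places.

0.8549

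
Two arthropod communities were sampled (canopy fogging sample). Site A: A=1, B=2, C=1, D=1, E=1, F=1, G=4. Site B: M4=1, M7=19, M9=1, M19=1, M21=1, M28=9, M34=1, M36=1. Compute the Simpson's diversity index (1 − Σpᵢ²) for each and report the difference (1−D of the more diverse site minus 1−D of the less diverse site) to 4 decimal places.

0.1809

Site A: N=11, proportions 0.0909091, 0.1818182, 0.0909091, 0.0909091, 0.0909091, 0.0909091, 0.3636364, giving 1−D = 0.7933884 (working shown to 7 dp, full precision carried).
Site B: N=34, proportions 0.0294118, 0.5588235, 0.0294118, 0.0294118, 0.0294118, 0.2647059, 0.0294118, 0.0294118, giving 1−D = 0.6124567.
Difference = |0.7933884 − 0.6124567| = 0.1809317, i.e. 0.1809 to 4 decimal places.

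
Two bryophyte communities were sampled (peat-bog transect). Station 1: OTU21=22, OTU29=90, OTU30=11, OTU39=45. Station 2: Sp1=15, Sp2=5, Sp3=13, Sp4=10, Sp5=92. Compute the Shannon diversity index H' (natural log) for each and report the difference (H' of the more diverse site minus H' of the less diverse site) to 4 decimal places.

Station 1: N=168, proportions 0.1309524, 0.5357143, 0.0654762, 0.2678571, giving H' = 1.1319255 (working shown to 7 dp, full precision carried).
Station 2: N=135, proportions 0.1111111, 0.037037, 0.0962963, 0.0740741, 0.6814815, giving H' = 1.0456993.
Difference = |1.1319255 − 1.0456993| = 0.0862262, i.e. 0.0862 to 4 decimal places.

0.0862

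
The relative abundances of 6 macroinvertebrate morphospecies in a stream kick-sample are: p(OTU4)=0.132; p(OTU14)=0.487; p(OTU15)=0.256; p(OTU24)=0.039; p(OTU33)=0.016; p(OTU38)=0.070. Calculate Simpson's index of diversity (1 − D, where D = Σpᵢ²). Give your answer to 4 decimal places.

0.6732

D = 0.132² + 0.487² + 0.256² + 0.039² + 0.016² + 0.07² = 0.017424 + 0.237169 + 0.065536 + 0.001521 + 0.000256 + 0.004900 = 0.326806 (working shown to 6 dp, full precision carried).
So 1 − D = 0.673194, i.e. 0.6732 to 4 decimal places.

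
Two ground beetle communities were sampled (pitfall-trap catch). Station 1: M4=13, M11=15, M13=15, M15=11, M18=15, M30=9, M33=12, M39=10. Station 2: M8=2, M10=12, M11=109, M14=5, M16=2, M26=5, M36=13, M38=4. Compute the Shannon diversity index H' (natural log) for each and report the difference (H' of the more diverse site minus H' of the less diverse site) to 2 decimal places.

0.98

Station 1: N=100, proportions 0.13, 0.15, 0.15, 0.11, 0.15, 0.09, 0.12, 0.1, giving H' = 2.0631 (working shown to 4 dp, full precision carried).
Station 2: N=152, proportions 0.0132, 0.0789, 0.7171, 0.0329, 0.0132, 0.0329, 0.0855, 0.0263, giving H' = 1.0835.
Difference = |2.0631 − 1.0835| = 0.9796, i.e. 0.98 to 2 decimal places.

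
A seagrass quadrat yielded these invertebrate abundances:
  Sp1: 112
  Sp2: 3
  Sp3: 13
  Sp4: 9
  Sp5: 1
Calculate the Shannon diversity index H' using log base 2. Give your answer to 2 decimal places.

0.99

Total N = 112+3+13+9+1 = 138, so the proportions are 0.8116, 0.0217, 0.0942, 0.0652, 0.0072 (working shown to 4 dp, full precision carried).
Each pᵢ log₂ pᵢ term: 0.8116×(-0.3012)=-0.2444, 0.0217×(-5.5236)=-0.1201, 0.0942×(-3.4081)=-0.3211, 0.0652×(-3.9386)=-0.2569, 0.0072×(-7.1085)=-0.0515.
Sum = -0.9939, so H' = 0.99.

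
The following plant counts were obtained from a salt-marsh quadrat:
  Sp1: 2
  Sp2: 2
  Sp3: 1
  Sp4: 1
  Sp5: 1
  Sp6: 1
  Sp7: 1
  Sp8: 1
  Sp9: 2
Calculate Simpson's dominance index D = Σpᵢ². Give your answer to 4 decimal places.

0.1250

Total N = 2+2+1+1+1+1+1+1+2 = 12, so the proportions are 0.166667, 0.166667, 0.083333, 0.083333, 0.083333, 0.083333, 0.083333, 0.083333, 0.166667 (working shown to 6 dp, full precision carried).
D = 0.166667² + 0.166667² + 0.083333² + 0.083333² + 0.083333² + 0.083333² + 0.083333² + 0.083333² + 0.166667² = 0.027778 + 0.027778 + 0.006944 + 0.006944 + 0.006944 + 0.006944 + 0.006944 + 0.006944 + 0.027778 = 0.125000.
To 4 decimal places, D = 0.1250.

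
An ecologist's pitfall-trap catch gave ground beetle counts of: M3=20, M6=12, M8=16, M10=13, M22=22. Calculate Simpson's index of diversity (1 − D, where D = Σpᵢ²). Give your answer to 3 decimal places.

0.789

Total N = 20+12+16+13+22 = 83, so the proportions are 0.24096, 0.14458, 0.19277, 0.15663, 0.26506 (working shown to 5 dp, full precision carried).
D = 0.24096² + 0.14458² + 0.19277² + 0.15663² + 0.26506² = 0.05806 + 0.02090 + 0.03716 + 0.02453 + 0.07026 = 0.21092.
So 1 − D = 0.78908, i.e. 0.789 to 3 decimal places.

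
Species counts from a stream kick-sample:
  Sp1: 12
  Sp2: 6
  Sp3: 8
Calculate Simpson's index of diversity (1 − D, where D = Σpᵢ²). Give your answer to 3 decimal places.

Total N = 12+6+8 = 26, so the proportions are 0.46154, 0.23077, 0.30769 (working shown to 5 dp, full precision carried).
D = 0.46154² + 0.23077² + 0.30769² = 0.21302 + 0.05325 + 0.09467 = 0.36095.
So 1 − D = 0.63905, i.e. 0.639 to 3 decimal places.

0.639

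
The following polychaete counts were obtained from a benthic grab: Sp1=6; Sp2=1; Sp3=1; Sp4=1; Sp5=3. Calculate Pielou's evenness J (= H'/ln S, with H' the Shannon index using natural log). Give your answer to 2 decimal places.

0.82

Total N = 6+1+1+1+3 = 12, so the proportions are 0.5, 0.0833, 0.0833, 0.0833, 0.25 (working shown to 4 dp, full precision carried).
H' = −Σ pᵢ ln pᵢ = −((-0.3466) + (-0.2071) + (-0.2071) + (-0.2071) + (-0.3466)) = 1.3144.
With S = 5 species, ln S = 1.6094, so J = 1.3144/1.6094 = 0.8167, i.e. 0.82 to 2 decimal places.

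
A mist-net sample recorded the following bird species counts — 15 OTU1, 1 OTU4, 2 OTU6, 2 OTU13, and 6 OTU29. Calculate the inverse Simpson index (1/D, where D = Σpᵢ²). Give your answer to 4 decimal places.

Total N = 15+1+2+2+6 = 26, so the proportions are 0.5769231, 0.0384615, 0.0769231, 0.0769231, 0.2307692 (working shown to 7 dp, full precision carried).
D = 0.5769231² + 0.0384615² + 0.0769231² + 0.0769231² + 0.2307692² = 0.3328402 + 0.0014793 + 0.0059172 + 0.0059172 + 0.0532544 = 0.3994083.
So 1/D = 2.503704, i.e. 2.5037 to 4 decimal places.

2.5037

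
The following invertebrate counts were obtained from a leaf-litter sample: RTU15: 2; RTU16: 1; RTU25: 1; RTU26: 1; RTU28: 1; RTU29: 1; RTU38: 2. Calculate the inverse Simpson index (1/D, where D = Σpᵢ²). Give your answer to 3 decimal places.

6.231

Total N = 2+1+1+1+1+1+2 = 9, so the proportions are 0.2222222, 0.1111111, 0.1111111, 0.1111111, 0.1111111, 0.1111111, 0.2222222 (working shown to 7 dp, full precision carried).
D = 0.2222222² + 0.1111111² + 0.1111111² + 0.1111111² + 0.1111111² + 0.1111111² + 0.2222222² = 0.0493827 + 0.0123457 + 0.0123457 + 0.0123457 + 0.0123457 + 0.0123457 + 0.0493827 = 0.1604938.
So 1/D = 6.23077, i.e. 6.231 to 3 decimal places.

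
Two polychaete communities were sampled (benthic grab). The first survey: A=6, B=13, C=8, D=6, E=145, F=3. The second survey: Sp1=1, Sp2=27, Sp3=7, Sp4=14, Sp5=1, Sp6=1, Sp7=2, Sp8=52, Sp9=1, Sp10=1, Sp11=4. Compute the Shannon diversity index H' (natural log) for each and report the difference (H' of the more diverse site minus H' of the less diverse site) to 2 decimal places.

The first survey: N=181, proportions 0.0331, 0.0718, 0.0442, 0.0331, 0.8011, 0.0166, giving H' = 0.7985 (working shown to 4 dp, full precision carried).
The second survey: N=111, proportions 0.009, 0.2432, 0.0631, 0.1261, 0.009, 0.009, 0.018, 0.4685, 0.009, 0.009, 0.036, giving H' = 1.5388.
Difference = |0.7985 − 1.5388| = 0.7403, i.e. 0.74 to 2 decimal places.

0.74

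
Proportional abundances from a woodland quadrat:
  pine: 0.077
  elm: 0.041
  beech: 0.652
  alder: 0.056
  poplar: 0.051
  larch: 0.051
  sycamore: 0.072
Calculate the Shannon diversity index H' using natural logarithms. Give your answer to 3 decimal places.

Each pᵢ ln pᵢ term (working shown to 5 dp, full precision carried): 0.077×(-2.56395)=-0.19742, 0.041×(-3.19418)=-0.13096, 0.652×(-0.42771)=-0.27887, 0.056×(-2.88240)=-0.16141, 0.051×(-2.97593)=-0.15177, 0.051×(-2.97593)=-0.15177, 0.072×(-2.63109)=-0.18944.
Sum = -1.26165, so H' = 1.262.

1.262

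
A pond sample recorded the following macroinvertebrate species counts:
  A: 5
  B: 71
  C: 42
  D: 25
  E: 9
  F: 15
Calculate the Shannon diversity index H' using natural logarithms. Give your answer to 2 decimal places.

1.47

Total N = 5+71+42+25+9+15 = 167, so the proportions are 0.0299, 0.4251, 0.2515, 0.1497, 0.0539, 0.0898 (working shown to 4 dp, full precision carried).
Each pᵢ ln pᵢ term: 0.0299×(-3.5086)=-0.1050, 0.4251×(-0.8553)=-0.3636, 0.2515×(-1.3803)=-0.3471, 0.1497×(-1.8991)=-0.2843, 0.0539×(-2.9208)=-0.1574, 0.0898×(-2.4099)=-0.2165.
Sum = -1.4740, so H' = 1.47.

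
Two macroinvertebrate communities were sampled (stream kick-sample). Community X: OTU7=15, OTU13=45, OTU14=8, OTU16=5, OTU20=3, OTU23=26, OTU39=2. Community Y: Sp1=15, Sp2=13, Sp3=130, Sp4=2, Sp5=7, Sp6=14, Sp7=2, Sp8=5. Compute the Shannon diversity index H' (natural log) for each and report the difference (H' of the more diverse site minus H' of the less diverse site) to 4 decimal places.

0.3592

Community X: N=104, proportions 0.144231, 0.432692, 0.076923, 0.048077, 0.028846, 0.25, 0.019231, giving H' = 1.509815 (working shown to 6 dp, full precision carried).
Community Y: N=188, proportions 0.079787, 0.069149, 0.691489, 0.010638, 0.037234, 0.074468, 0.010638, 0.026596, giving H' = 1.150631.
Difference = |1.509815 − 1.150631| = 0.359184, i.e. 0.3592 to 4 decimal places.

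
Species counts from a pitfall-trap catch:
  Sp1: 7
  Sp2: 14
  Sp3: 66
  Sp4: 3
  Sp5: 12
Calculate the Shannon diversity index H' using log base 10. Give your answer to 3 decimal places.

0.475

Total N = 7+14+66+3+12 = 102, so the proportions are 0.06863, 0.13725, 0.64706, 0.02941, 0.11765 (working shown to 5 dp, full precision carried).
Each pᵢ log₁₀ pᵢ term: 0.06863×(-1.16350)=-0.07985, 0.13725×(-0.86247)=-0.11838, 0.64706×(-0.18906)=-0.12233, 0.02941×(-1.53148)=-0.04504, 0.11765×(-0.92942)=-0.10934.
Sum = -0.47494, so H' = 0.475.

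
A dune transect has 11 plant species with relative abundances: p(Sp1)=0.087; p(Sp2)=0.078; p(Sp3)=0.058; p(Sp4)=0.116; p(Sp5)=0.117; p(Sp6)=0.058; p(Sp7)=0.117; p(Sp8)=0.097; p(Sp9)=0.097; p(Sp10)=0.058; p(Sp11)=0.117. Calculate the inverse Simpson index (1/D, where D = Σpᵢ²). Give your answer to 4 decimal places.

D = 0.087² + 0.078² + 0.058² + 0.116² + 0.117² + 0.058² + 0.117² + 0.097² + 0.097² + 0.058² + 0.117² = 0.007569000 + 0.006084000 + 0.003364000 + 0.013456000 + 0.013689000 + 0.003364000 + 0.013689000 + 0.009409000 + 0.009409000 + 0.003364000 + 0.013689000 = 0.097086000 (working shown to 9 dp, full precision carried).
So 1/D = 10.300146, i.e. 10.3001 to 4 decimal places.

10.3001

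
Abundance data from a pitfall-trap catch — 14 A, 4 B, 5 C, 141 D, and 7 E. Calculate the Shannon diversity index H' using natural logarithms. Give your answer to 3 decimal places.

Total N = 14+4+5+141+7 = 171, so the proportions are 0.08187, 0.02339, 0.02924, 0.82456, 0.04094 (working shown to 5 dp, full precision carried).
Each pᵢ ln pᵢ term: 0.08187×(-2.50261)=-0.20489, 0.02339×(-3.75537)=-0.08784, 0.02924×(-3.53223)=-0.10328, 0.82456×(-0.19290)=-0.15906, 0.04094×(-3.19575)=-0.13082.
Sum = -0.68590, so H' = 0.686.

0.686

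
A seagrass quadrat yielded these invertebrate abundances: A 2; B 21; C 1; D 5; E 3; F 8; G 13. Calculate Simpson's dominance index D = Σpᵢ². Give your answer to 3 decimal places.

Total N = 2+21+1+5+3+8+13 = 53, so the proportions are 0.03774, 0.39623, 0.01887, 0.09434, 0.0566, 0.15094, 0.24528 (working shown to 5 dp, full precision carried).
D = 0.03774² + 0.39623² + 0.01887² + 0.09434² + 0.0566² + 0.15094² + 0.24528² = 0.00142 + 0.15700 + 0.00036 + 0.00890 + 0.00320 + 0.02278 + 0.06016 = 0.25383.
To 3 decimal places, D = 0.254.

0.254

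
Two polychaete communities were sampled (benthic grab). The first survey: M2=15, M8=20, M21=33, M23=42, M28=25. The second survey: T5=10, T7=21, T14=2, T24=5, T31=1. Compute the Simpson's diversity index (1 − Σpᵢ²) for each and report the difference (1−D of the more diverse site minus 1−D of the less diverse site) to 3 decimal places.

0.150

The first survey: N=135, proportions 0.11111, 0.14815, 0.24444, 0.31111, 0.18519, giving 1−D = 0.77487 (working shown to 5 dp, full precision carried).
The second survey: N=39, proportions 0.25641, 0.53846, 0.05128, 0.12821, 0.02564, giving 1−D = 0.62459.
Difference = |0.77487 − 0.62459| = 0.15028, i.e. 0.150 to 3 decimal places.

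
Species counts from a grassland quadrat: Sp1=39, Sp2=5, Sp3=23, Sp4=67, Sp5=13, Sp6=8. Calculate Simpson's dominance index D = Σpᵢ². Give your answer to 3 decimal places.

0.283

Total N = 39+5+23+67+13+8 = 155, so the proportions are 0.25161, 0.03226, 0.14839, 0.43226, 0.08387, 0.05161 (working shown to 5 dp, full precision carried).
D = 0.25161² + 0.03226² + 0.14839² + 0.43226² + 0.08387² + 0.05161² = 0.06331 + 0.00104 + 0.02202 + 0.18685 + 0.00703 + 0.00266 = 0.28291.
To 3 decimal places, D = 0.283.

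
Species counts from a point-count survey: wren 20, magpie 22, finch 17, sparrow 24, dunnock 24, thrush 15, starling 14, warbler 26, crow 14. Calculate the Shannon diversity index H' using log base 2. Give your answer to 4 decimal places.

Total N = 20+22+17+24+24+15+14+26+14 = 176, so the proportions are 0.113636, 0.125, 0.096591, 0.136364, 0.136364, 0.085227, 0.079545, 0.147727, 0.079545 (working shown to 6 dp, full precision carried).
Each pᵢ log₂ pᵢ term: 0.113636×(-3.137504)=-0.356534, 0.125×(-3.000000)=-0.375000, 0.096591×(-3.371969)=-0.325702, 0.136364×(-2.874469)=-0.391973, 0.136364×(-2.874469)=-0.391973, 0.085227×(-3.552541)=-0.302773, 0.079545×(-3.652077)=-0.290506, 0.147727×(-2.758992)=-0.407578, 0.079545×(-3.652077)=-0.290506.
Sum = -3.132546, so H' = 3.1325.

3.1325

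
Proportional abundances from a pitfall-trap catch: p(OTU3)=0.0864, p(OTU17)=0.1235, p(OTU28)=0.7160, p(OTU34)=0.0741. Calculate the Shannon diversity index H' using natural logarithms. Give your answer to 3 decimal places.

Each pᵢ ln pᵢ term (working shown to 5 dp, full precision carried): 0.0864×(-2.44877)=-0.21157, 0.1235×(-2.09151)=-0.25830, 0.716×(-0.33408)=-0.23920, 0.0741×(-2.60234)=-0.19283.
Sum = -0.90191, so H' = 0.902.

0.902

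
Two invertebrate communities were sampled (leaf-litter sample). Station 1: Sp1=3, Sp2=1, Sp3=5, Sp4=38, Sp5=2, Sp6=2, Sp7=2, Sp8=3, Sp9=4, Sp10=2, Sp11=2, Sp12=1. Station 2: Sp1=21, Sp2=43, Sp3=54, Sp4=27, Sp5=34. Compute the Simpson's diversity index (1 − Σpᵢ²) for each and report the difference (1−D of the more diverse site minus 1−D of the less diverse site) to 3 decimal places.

Station 1: N=65, proportions 0.04615, 0.01538, 0.07692, 0.58462, 0.03077, 0.03077, 0.03077, 0.04615, 0.06154, 0.03077, 0.03077, 0.01538, giving 1−D = 0.63905 (working shown to 5 dp, full precision carried).
Station 2: N=179, proportions 0.11732, 0.24022, 0.30168, 0.15084, 0.18994, giving 1−D = 0.77869.
Difference = |0.63905 − 0.77869| = 0.13964, i.e. 0.140 to 3 decimal places.

0.140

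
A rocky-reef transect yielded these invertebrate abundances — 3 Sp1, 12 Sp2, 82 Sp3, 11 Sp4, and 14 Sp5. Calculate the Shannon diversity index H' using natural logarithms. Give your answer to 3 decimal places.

1.052

Total N = 3+12+82+11+14 = 122, so the proportions are 0.02459, 0.09836, 0.67213, 0.09016, 0.11475 (working shown to 5 dp, full precision carried).
Each pᵢ ln pᵢ term: 0.02459×(-3.70541)=-0.09112, 0.09836×(-2.31911)=-0.22811, 0.67213×(-0.39730)=-0.26704, 0.09016×(-2.40613)=-0.21695, 0.11475×(-2.16496)=-0.24844.
Sum = -1.05165, so H' = 1.052.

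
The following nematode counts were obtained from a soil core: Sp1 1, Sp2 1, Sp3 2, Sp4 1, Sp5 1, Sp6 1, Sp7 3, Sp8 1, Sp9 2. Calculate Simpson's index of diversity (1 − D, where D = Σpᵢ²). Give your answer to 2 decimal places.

0.86

Total N = 1+1+2+1+1+1+3+1+2 = 13, so the proportions are 0.0769, 0.0769, 0.1538, 0.0769, 0.0769, 0.0769, 0.2308, 0.0769, 0.1538 (working shown to 4 dp, full precision carried).
D = 0.0769² + 0.0769² + 0.1538² + 0.0769² + 0.0769² + 0.0769² + 0.2308² + 0.0769² + 0.1538² = 0.0059 + 0.0059 + 0.0237 + 0.0059 + 0.0059 + 0.0059 + 0.0533 + 0.0059 + 0.0237 = 0.1361.
So 1 − D = 0.8639, i.e. 0.86 to 2 decimal places.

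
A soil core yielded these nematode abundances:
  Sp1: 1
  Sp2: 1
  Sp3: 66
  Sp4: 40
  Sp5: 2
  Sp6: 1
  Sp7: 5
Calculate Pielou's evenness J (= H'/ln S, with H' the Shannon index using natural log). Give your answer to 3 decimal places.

0.522

Total N = 1+1+66+40+2+1+5 = 116, so the proportions are 0.00862, 0.00862, 0.56897, 0.34483, 0.01724, 0.00862, 0.0431 (working shown to 5 dp, full precision carried).
H' = −Σ pᵢ ln pᵢ = −((-0.04098) + (-0.04098) + (-0.32086) + (-0.36714) + (-0.07001) + (-0.04098) + (-0.13552)) = 1.01647.
With S = 7 species, ln S = 1.94591, so J = 1.01647/1.94591 = 0.52236, i.e. 0.522 to 3 decimal places.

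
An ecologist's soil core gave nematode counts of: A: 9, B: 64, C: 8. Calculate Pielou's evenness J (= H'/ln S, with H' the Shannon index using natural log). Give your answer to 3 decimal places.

0.600

Total N = 9+64+8 = 81, so the proportions are 0.11111, 0.79012, 0.09877 (working shown to 5 dp, full precision carried).
H' = −Σ pᵢ ln pᵢ = −((-0.24414) + (-0.18613) + (-0.22864)) = 0.65891.
With S = 3 species, ln S = 1.09861, so J = 0.65891/1.09861 = 0.59976, i.e. 0.600 to 3 decimal places.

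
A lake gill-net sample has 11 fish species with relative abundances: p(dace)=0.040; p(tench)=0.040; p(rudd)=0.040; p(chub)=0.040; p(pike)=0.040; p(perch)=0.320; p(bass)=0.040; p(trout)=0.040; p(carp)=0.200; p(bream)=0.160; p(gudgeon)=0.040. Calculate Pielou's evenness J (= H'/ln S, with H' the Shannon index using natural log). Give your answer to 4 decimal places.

H' = −Σ pᵢ ln pᵢ = −((-0.128755) + (-0.128755) + (-0.128755) + (-0.128755) + (-0.128755) + (-0.364619) + (-0.128755) + (-0.128755) + (-0.321888) + (-0.293213) + (-0.128755)) = 2.009760 (working shown to 6 dp, full precision carried).
With S = 11 species, ln S = 2.397895, so J = 2.009760/2.397895 = 0.838135, i.e. 0.8381 to 4 decimal places.

0.8381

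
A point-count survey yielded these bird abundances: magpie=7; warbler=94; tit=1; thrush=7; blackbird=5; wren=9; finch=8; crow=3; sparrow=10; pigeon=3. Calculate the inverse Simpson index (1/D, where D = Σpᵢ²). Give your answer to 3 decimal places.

2.343

Total N = 7+94+1+7+5+9+8+3+10+3 = 147, so the proportions are 0.047619, 0.639456, 0.006803, 0.047619, 0.034014, 0.061224, 0.054422, 0.020408, 0.068027, 0.020408 (working shown to 6 dp, full precision carried).
D = 0.047619² + 0.639456² + 0.006803² + 0.047619² + 0.034014² + 0.061224² + 0.054422² + 0.020408² + 0.068027² + 0.020408² = 0.002268 + 0.408904 + 0.000046 + 0.002268 + 0.001157 + 0.003748 + 0.002962 + 0.000416 + 0.004628 + 0.000416 = 0.426813.
So 1/D = 2.34295, i.e. 2.343 to 3 decimal places.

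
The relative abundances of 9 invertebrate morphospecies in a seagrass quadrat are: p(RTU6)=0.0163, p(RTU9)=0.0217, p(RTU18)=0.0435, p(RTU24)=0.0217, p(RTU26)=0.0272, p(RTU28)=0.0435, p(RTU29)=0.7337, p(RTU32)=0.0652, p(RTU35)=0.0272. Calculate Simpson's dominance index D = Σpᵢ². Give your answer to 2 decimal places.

D = 0.0163² + 0.0217² + 0.0435² + 0.0217² + 0.0272² + 0.0435² + 0.7337² + 0.0652² + 0.0272² = 0.0003 + 0.0005 + 0.0019 + 0.0005 + 0.0007 + 0.0019 + 0.5383 + 0.0043 + 0.0007 = 0.5490 (working shown to 4 dp, full precision carried).
To 2 decimal places, D = 0.55.

0.55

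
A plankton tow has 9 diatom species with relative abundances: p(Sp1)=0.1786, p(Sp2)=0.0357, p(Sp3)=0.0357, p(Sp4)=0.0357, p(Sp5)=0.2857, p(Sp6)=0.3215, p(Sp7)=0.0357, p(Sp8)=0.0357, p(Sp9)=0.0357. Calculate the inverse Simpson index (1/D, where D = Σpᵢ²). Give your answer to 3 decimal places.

D = 0.1786² + 0.0357² + 0.0357² + 0.0357² + 0.2857² + 0.3215² + 0.0357² + 0.0357² + 0.0357² = 0.0318980 + 0.0012745 + 0.0012745 + 0.0012745 + 0.0816245 + 0.1033623 + 0.0012745 + 0.0012745 + 0.0012745 = 0.2245316 (working shown to 7 dp, full precision carried).
So 1/D = 4.45372, i.e. 4.454 to 3 decimal places.

4.454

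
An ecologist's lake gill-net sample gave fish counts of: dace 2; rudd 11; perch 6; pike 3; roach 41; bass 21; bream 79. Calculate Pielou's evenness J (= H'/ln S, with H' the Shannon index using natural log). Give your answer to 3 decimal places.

0.716

Total N = 2+11+6+3+41+21+79 = 163, so the proportions are 0.01227, 0.06748, 0.03681, 0.0184, 0.25153, 0.12883, 0.48466 (working shown to 5 dp, full precision carried).
H' = −Σ pᵢ ln pᵢ = −((-0.05400) + (-0.18193) + (-0.12155) + (-0.07353) + (-0.34716) + (-0.26401) + (-0.35104)) = 1.39321.
With S = 7 species, ln S = 1.94591, so J = 1.39321/1.94591 = 0.71597, i.e. 0.716 to 3 decimal places.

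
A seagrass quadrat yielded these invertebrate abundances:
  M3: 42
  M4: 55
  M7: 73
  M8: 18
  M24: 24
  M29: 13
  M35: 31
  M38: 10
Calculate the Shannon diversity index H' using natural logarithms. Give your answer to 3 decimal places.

Total N = 42+55+73+18+24+13+31+10 = 266, so the proportions are 0.15789, 0.20677, 0.27444, 0.06767, 0.09023, 0.04887, 0.11654, 0.03759 (working shown to 5 dp, full precision carried).
Each pᵢ ln pᵢ term: 0.15789×(-1.84583)=-0.29145, 0.20677×(-1.57616)=-0.32590, 0.27444×(-1.29304)=-0.35486, 0.06767×(-2.69312)=-0.18224, 0.09023×(-2.40544)=-0.21703, 0.04887×(-3.01855)=-0.14752, 0.11654×(-2.14951)=-0.25051, 0.03759×(-3.28091)=-0.12334.
Sum = -1.89285, so H' = 1.893.

1.893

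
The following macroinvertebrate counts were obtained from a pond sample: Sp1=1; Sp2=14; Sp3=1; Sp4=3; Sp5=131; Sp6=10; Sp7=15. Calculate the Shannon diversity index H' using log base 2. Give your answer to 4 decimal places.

1.3297

Total N = 1+14+1+3+131+10+15 = 175, so the proportions are 0.005714, 0.08, 0.005714, 0.017143, 0.748571, 0.057143, 0.085714 (working shown to 6 dp, full precision carried).
Each pᵢ log₂ pᵢ term: 0.005714×(-7.451211)=-0.042578, 0.08×(-3.643856)=-0.291508, 0.005714×(-7.451211)=-0.042578, 0.017143×(-5.866249)=-0.100564, 0.748571×(-0.417788)=-0.312744, 0.057143×(-4.129283)=-0.235959, 0.085714×(-3.544321)=-0.303799.
Sum = -1.329732, so H' = 1.3297.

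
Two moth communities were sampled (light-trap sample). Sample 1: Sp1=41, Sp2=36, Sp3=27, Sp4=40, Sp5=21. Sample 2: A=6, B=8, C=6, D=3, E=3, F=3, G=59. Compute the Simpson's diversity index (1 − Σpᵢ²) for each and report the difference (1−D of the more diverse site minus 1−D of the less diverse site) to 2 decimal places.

0.26

Sample 1: N=165, proportions 0.2485, 0.2182, 0.1636, 0.2424, 0.1273, giving 1−D = 0.7889 (working shown to 4 dp, full precision carried).
Sample 2: N=88, proportions 0.0682, 0.0909, 0.0682, 0.0341, 0.0341, 0.0341, 0.6705, giving 1−D = 0.5294.
Difference = |0.7889 − 0.5294| = 0.2595, i.e. 0.26 to 2 decimal places.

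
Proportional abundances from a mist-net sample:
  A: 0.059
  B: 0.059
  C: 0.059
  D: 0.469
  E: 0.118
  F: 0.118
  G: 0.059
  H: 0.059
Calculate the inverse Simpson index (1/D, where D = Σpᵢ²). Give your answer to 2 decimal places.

3.77

D = 0.059² + 0.059² + 0.059² + 0.469² + 0.118² + 0.118² + 0.059² + 0.059² = 0.003481 + 0.003481 + 0.003481 + 0.219961 + 0.013924 + 0.013924 + 0.003481 + 0.003481 = 0.265214 (working shown to 6 dp, full precision carried).
So 1/D = 3.7705, i.e. 3.77 to 2 decimal places.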